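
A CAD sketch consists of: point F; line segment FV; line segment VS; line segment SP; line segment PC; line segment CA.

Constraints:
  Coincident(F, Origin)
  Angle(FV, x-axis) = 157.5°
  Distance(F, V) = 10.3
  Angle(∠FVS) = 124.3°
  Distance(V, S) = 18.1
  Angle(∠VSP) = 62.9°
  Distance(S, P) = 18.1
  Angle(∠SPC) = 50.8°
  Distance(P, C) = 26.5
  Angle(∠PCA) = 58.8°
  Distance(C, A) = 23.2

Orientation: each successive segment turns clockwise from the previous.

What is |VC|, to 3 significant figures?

8.19

∠VSP = 62.9° gives SP at -15.3° from the x-axis; with |SP| = 18.1, P = (4.24, 16.9). ∠SPC = 50.8° gives PC at -144° from the x-axis; with |PC| = 26.5, C = (-17.3, 1.49). Then |VC| = |C − V| = 8.19.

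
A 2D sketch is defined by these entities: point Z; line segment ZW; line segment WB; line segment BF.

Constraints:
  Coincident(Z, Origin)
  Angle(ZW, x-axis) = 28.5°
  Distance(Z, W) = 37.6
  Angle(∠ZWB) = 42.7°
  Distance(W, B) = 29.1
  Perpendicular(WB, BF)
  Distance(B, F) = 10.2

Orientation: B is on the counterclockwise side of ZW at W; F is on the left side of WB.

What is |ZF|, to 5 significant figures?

15.369

Z is at the origin; ZW runs at 28.5° with length 37.6, so W = 37.6·(cos 28.5°, sin 28.5°) = (33.044, 17.941). ∠ZWB = 42.7°, so WB runs at 28.5° + (180° − 42.7°) = 165.80° from the x-axis; with |WB| = 29.1, B = W + 29.1·(cos 165.80°, sin 165.80°) = (4.8327, 25.080). WB is perpendicular to BF; with |BF| = 10.2 on the left of WB, F = B + 10.2·(-0.24531, -0.96945) = (2.3305, 15.191). Then |ZF| = |F − Z| = 15.369.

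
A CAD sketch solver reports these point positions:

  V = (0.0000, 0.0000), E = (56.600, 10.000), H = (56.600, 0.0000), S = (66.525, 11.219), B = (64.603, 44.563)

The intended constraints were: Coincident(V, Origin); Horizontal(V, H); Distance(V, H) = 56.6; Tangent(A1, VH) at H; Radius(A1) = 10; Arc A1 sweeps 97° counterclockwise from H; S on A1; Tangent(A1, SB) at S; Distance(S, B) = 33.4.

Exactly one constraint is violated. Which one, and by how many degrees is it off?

Tangent(A1, SB) at S — off by 3.70°.

V = (0.00, 0.00) ✓; V.y = 0.00, H.y = 0.00 ✓; |VH| = 56.60 ✓; ∠(EH, HV) = 90.00° ✓; |EH| = 10.00 ✓; bearing(E→S) − bearing(E→H) = 97.00° ✓; |ES| = 10.00 ✓; ∠(ES, SB) = 93.70° ✗; |SB| = 33.40 ✓.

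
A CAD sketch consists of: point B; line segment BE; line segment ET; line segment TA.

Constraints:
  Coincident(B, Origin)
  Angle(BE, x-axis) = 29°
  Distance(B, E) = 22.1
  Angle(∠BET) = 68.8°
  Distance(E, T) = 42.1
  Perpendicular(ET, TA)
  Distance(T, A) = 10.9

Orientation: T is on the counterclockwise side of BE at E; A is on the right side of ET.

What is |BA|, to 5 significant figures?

46.432

B is at the origin; BE runs at 29.0° with length 22.1, so E = 22.1·(cos 29.0°, sin 29.0°) = (19.329, 10.714). ∠BET = 68.8°, so ET runs at 29.0° + (180° − 68.8°) = 140.20° from the x-axis; with |ET| = 42.1, T = E + 42.1·(cos 140.20°, sin 140.20°) = (-13.016, 37.663). ET ⟂ TA; with |TA| = 10.9 on the right of ET, A = T + 10.9·(0.64011, 0.76828) = (-6.0384, 46.037). Then |BA| = |A − B| = 46.432.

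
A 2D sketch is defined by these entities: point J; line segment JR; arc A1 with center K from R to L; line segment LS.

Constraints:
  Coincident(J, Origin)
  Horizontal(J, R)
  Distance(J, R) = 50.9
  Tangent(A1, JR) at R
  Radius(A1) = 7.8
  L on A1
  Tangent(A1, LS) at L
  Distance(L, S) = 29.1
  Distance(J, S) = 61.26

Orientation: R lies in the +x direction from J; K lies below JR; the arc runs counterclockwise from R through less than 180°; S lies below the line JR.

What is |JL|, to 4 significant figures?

44.17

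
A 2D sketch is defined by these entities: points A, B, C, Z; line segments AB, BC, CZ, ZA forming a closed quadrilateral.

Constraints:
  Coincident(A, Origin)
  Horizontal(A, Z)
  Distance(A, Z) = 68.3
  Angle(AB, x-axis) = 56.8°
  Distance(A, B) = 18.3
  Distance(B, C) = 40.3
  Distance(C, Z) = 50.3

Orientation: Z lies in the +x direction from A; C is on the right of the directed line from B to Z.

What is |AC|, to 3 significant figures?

32.6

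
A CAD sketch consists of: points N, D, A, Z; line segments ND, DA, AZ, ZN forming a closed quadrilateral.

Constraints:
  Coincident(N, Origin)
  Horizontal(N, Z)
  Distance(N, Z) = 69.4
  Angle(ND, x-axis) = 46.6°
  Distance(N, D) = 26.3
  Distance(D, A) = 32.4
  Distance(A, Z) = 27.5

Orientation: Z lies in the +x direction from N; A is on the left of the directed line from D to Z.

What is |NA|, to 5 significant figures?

54.256

Checks: ND at 46.60° ✓; |DA| = 32.40 ✓; |AZ| = 27.50 ✓.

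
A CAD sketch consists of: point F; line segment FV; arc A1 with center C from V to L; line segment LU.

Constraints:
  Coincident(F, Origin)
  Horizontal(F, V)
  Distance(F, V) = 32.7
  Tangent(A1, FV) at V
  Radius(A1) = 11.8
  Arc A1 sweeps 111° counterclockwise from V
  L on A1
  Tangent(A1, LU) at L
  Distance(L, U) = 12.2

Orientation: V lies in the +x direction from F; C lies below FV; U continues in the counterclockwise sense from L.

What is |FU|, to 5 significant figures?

37.824

On A1, V sits at bearing 90° from C; a 111° counterclockwise sweep puts L at bearing 201°, so L = C + 11.8·(cos 201°, sin 201°) = (21.684, -16.029). The tangent condition forces CL to be normal to LU, so LU runs along (−sin 201°, cos 201°); with |LU| = 12.2, U = (26.056, -27.418). Then |FU| = |U − F| = 37.824.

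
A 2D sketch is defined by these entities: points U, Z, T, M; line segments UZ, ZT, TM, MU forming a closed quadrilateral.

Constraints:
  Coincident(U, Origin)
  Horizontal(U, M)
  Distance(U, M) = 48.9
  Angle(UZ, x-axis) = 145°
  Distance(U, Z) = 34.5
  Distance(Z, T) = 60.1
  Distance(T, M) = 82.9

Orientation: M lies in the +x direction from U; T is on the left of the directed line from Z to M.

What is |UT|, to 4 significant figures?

70.24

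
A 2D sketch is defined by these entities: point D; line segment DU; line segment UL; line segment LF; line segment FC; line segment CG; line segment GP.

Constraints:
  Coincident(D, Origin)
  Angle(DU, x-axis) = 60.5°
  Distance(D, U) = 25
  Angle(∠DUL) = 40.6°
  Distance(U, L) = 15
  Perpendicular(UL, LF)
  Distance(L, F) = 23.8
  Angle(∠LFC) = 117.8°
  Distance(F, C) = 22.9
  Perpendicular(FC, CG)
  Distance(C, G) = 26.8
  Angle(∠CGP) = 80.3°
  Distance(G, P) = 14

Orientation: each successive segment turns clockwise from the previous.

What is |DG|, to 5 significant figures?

37.147

D is at the origin; DU runs at 60.5° with length 25.0, so U = (12.311, 21.759). ∠DUL = 40.6° gives UL at -78.900° from the x-axis; with |UL| = 15.0, L = (15.198, 7.0395). The perpendicularity gives LF at right angles to UL, so LF runs at -168.90°; with |LF| = 23.8, F = (-8.1563, 2.4575). ∠LFC = 117.8° gives FC at 128.90° from the x-axis; with |FC| = 22.9, C = (-22.537, 20.279). FC is perpendicular to CG, so CG runs at 38.900°; with |CG| = 26.8, G = (-1.6798, 37.109). Then |DG| = |G − D| = 37.147.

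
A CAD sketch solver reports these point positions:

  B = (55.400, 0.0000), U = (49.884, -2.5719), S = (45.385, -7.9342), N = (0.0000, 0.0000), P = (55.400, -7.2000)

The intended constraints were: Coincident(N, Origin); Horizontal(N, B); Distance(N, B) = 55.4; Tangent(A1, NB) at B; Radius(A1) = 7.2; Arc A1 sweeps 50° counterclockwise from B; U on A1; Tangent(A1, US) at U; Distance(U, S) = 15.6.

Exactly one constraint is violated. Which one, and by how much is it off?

Distance(U, S) = 15.6 — off by 8.60.

N = (0.00, 0.00) ✓; N.y = 0.00, B.y = 0.00 ✓; |NB| = 55.40 ✓; ∠(PB, BN) = 90.00° ✓; |PB| = 7.200 ✓; bearing(P→U) − bearing(P→B) = 50.00° ✓; |PU| = 7.200 ✓; ∠(PU, US) = 90.00° ✓; |US| = 7.000 ✗.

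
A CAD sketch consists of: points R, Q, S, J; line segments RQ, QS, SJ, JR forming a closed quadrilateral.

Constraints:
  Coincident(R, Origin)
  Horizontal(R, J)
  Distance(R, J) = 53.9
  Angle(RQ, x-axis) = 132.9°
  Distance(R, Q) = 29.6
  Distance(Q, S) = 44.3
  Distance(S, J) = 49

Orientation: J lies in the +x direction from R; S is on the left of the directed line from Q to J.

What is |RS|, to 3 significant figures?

42.6

Checks: |QS| = 44.30 ✓; |SJ| = 49.00 ✓.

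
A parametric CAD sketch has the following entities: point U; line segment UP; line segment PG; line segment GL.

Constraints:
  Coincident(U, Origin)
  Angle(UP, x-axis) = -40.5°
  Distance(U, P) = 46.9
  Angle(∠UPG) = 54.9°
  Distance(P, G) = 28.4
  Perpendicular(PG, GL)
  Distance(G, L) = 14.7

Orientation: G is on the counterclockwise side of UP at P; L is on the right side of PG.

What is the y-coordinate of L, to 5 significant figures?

-3.5685

U is at the origin; UP runs at -40.5° with length 46.9, so P = 46.9·(cos -40.5°, sin -40.5°) = (35.663, -30.459). ∠UPG = 54.9°, so PG runs at -40.5° + (180° − 54.9°) = 84.600° from the x-axis; with |PG| = 28.4, G = P + 28.4·(cos 84.600°, sin 84.600°) = (38.336, -2.1852). The perpendicularity gives GL at right angles to PG; with |GL| = 14.7 on the right of PG, L = G + 14.7·(0.99556, -0.094108) = (52.970, -3.5685). So L.y = -3.5685.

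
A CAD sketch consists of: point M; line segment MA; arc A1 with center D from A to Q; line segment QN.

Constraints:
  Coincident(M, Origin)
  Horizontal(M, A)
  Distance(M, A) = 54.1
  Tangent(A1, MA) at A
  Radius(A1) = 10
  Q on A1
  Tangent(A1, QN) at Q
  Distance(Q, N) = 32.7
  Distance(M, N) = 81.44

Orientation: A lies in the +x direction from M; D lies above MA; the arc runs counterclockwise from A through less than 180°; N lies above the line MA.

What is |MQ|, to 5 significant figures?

64.320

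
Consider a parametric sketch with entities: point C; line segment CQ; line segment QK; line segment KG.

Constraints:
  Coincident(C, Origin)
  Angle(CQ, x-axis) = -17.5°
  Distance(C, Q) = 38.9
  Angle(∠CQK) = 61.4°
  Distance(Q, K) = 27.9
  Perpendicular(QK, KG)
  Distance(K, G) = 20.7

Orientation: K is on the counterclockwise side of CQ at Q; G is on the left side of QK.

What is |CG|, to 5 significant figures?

16.343

C is at the origin; CQ runs at -17.5° with length 38.9, so Q = 38.9·(cos -17.5°, sin -17.5°) = (37.100, -11.697). ∠CQK = 61.4°, so QK runs at -17.5° + (180° − 61.4°) = 101.10° from the x-axis; with |QK| = 27.9, K = Q + 27.9·(cos 101.10°, sin 101.10°) = (31.728, 15.681). QK is perpendicular to KG; with |KG| = 20.7 on the left of QK, G = K + 20.7·(-0.98129, -0.19252) = (11.415, 11.695). Then |CG| = |G − C| = 16.343.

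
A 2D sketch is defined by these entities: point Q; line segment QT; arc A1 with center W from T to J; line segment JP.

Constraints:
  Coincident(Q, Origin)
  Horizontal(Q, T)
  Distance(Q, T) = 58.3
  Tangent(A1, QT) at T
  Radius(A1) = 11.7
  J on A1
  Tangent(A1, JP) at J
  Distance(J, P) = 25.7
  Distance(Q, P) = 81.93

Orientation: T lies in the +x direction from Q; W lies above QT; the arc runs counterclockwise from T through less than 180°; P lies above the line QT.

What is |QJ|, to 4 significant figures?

70.53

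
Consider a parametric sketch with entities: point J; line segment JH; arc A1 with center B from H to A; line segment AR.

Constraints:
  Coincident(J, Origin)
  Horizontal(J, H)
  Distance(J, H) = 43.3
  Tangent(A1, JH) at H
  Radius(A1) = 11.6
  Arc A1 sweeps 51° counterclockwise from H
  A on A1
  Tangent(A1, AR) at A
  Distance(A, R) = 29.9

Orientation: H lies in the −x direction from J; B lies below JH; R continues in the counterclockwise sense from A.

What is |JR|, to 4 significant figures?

76.28

J is at the origin; JH is horizontal with |JH| = 43.3 and H on the −x side, so H = (-43.30, 0.000). A1 meets JH tangentially, so BH is at right angles to JH, so B = H + (0, -11.6) = (-43.30, -11.60). On A1, H sits at bearing 90° from B; a 51° counterclockwise sweep puts A at bearing 141°, so A = B + 11.6·(cos 141°, sin 141°) = (-52.31, -4.300). Since A1 is tangent to AR there, BA ⟂ AR, so AR runs along (−sin 141°, cos 141°); with |AR| = 29.9, R = (-71.13, -27.54). Then |JR| = |R − J| = 76.28.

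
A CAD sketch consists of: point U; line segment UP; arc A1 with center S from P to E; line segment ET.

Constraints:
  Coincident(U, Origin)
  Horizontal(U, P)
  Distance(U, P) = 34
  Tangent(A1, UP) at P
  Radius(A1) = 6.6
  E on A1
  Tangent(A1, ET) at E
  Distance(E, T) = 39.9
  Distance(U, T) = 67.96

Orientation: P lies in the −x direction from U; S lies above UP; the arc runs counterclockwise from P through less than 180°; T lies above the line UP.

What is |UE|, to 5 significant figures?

30.705

U is at the origin; UP is horizontal with |UP| = 34.0 and P on the −x side, so P = (-34.000, 0.0000). A1 meets UP tangentially, so SP is at right angles to UP, so S = P + (0, 6.6) = (-34.000, 6.6000). Since SE ⟂ ET (tangency), |ST| = √(6.6² + 39.9²) = 40.442 regardless of where E sits on A1. So T lies on both circle(U, 67.96) and circle(S, 40.442); the above-UP intersection is T = (-53.331, 42.123). E is the foot of the tangent from T: E = (-28.795, 10.659).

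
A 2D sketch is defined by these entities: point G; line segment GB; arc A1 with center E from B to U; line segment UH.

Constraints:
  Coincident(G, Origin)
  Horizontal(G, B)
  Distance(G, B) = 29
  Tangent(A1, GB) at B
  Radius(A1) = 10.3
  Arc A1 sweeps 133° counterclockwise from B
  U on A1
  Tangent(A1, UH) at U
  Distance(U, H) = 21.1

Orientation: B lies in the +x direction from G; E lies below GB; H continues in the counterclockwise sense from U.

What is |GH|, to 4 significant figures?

48.57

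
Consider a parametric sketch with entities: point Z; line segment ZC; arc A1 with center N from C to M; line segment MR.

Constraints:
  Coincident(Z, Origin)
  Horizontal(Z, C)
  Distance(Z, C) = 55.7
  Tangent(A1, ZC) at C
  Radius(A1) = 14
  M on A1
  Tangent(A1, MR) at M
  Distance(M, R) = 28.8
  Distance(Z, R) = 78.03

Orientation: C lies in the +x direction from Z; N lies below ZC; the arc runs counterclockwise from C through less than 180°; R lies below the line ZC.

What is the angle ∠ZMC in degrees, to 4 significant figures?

87.62°

Checks: |NC| = 14.00 ✓; |NM| = 14.00 ✓; ∠(NM, MR) = 90.00° ✓; |MR| = 28.80 ✓; |ZR| = 78.03 ✓.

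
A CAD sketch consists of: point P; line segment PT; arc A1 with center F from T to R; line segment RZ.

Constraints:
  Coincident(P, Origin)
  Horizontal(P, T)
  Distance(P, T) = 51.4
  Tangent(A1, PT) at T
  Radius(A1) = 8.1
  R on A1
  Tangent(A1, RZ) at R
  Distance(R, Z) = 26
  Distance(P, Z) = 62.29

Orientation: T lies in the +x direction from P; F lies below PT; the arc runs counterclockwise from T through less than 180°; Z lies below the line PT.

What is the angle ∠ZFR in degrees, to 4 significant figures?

72.70°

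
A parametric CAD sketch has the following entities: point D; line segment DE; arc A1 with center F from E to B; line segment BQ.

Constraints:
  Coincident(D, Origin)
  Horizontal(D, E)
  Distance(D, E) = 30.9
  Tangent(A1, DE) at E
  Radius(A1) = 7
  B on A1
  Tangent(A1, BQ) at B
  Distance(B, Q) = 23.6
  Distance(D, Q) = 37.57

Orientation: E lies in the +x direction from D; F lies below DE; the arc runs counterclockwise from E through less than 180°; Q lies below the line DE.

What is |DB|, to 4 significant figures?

24.80

Checks: |FB| = 7.000 ✓; ∠(FB, BQ) = 90.00° ✓; |BQ| = 23.60 ✓; |DQ| = 37.57 ✓.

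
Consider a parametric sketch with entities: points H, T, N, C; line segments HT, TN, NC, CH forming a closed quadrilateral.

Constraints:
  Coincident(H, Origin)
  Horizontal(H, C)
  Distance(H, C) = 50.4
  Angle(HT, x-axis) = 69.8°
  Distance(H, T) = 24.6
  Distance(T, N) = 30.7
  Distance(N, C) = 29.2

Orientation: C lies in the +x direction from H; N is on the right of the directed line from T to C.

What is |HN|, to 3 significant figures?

22.1

Checks: |TN| = 30.70 ✓; |NC| = 29.20 ✓.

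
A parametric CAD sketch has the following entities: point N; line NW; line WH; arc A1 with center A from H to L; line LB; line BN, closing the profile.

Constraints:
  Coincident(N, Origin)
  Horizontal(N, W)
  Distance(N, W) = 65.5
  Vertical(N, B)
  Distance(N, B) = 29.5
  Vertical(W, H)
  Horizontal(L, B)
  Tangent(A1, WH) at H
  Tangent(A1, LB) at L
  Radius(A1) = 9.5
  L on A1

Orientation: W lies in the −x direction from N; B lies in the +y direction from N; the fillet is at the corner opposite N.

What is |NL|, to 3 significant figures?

63.3

N is at the origin; N and W share the same y with |NW| = 65.5 and W on the −x side, so W = (-65.5, 0.00). N and B share the same x with |NB| = 29.5 and B on the +y side, so B = (0.00, 29.5). The virtual corner opposite N is at (-65.5, 29.5). A1 meets WH tangentially, so AH is at right angles to WH and tangency of A1 to LB means the radius AL is perpendicular to LB, with radius 9.5, so the center A sits 9.5 in from both sides at A = (-56.0, 20.0). That places the tangent points at H = (-65.5, 20.0) on WH and L = (-56.0, 29.5) on LB. Then |NL| = |L − N| = 63.3.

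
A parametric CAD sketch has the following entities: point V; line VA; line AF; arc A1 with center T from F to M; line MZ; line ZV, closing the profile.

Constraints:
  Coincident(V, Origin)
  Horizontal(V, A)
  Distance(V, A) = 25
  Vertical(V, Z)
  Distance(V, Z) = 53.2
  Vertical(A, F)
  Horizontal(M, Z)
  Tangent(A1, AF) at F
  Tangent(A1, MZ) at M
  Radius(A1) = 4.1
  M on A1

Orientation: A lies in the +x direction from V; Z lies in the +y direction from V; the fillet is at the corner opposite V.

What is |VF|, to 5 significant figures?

55.098

V is at the origin; V and A share the same y with |VA| = 25.0 and A on the +x side, so A = (25.000, 0.0000). VZ is vertical with |VZ| = 53.2 and Z on the +y side, so Z = (0.0000, 53.200). The virtual corner opposite V is at (25.000, 53.200). Since A1 is tangent to AF there, TF ⟂ AF and tangency of A1 to MZ means the radius TM is perpendicular to MZ, with radius 4.1, so the center T sits 4.1 in from both sides at T = (20.900, 49.100). That places the tangent points at F = (25.000, 49.100) on AF and M = (20.900, 53.200) on MZ. Then |VF| = |F − V| = 55.098.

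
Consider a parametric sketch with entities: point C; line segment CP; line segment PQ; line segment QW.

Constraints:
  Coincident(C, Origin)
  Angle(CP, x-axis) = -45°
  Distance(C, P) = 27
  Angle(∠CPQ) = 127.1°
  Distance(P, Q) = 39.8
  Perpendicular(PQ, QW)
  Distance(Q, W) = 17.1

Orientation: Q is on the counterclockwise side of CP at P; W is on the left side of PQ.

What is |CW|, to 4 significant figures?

56.26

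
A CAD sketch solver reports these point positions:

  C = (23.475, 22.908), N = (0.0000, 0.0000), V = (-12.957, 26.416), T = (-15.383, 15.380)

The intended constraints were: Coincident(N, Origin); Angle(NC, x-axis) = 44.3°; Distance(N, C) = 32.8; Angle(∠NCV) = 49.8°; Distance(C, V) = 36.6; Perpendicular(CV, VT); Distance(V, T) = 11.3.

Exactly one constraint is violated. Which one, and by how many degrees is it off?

Perpendicular(CV, VT) — off by 6.90°.

N = (0.00, 0.00) ✓; NC at 44.30° ✓; |NC| = 32.80 ✓; ∠NCV = 49.80° ✓; |CV| = 36.60 ✓; ∠(CV, VT) = 83.10° ✗; |VT| = 11.30 ✓.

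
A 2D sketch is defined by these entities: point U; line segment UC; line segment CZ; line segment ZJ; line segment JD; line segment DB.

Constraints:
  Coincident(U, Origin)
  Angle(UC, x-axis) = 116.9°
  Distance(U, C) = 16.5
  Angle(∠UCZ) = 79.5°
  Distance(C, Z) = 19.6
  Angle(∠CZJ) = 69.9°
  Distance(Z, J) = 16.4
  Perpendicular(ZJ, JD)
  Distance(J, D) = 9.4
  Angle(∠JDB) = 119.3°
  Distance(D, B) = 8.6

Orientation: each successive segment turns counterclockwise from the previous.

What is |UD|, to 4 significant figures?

4.578

U is at the origin; UC runs at 116.9° with length 16.5, so C = (-7.465, 14.71). ∠UCZ = 79.5° gives CZ at -142.6° from the x-axis; with |CZ| = 19.6, Z = (-23.04, 2.810). ∠CZJ = 69.9° gives ZJ at -32.50° from the x-axis; with |ZJ| = 16.4, J = (-9.204, -6.002). The perpendicularity gives JD at right angles to ZJ, so JD runs at 57.50°; with |JD| = 9.4, D = (-4.153, 1.926). Then |UD| = |D − U| = 4.578.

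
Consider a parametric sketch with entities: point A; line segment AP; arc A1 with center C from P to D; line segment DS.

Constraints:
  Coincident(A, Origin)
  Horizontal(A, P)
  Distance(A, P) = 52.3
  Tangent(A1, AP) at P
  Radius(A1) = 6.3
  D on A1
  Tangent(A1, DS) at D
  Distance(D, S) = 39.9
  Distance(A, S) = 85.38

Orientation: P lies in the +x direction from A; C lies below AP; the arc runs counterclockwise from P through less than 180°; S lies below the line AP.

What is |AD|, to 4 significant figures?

49.02

A is at the origin; AP is horizontal with |AP| = 52.3 and P on the +x side, so P = (52.30, 0.000). Since A1 is tangent to AP there, CP ⟂ AP, so C = P + (0, -6.3) = (52.30, -6.300). Since CD ⟂ DS (tangency), |CS| = √(6.3² + 39.9²) = 40.39 regardless of where D sits on A1. So S lies on both circle(A, 85.38) and circle(C, 40.39); the below-AP intersection is S = (75.92, -39.07). D is the foot of the tangent from S: D = (47.83, -10.74).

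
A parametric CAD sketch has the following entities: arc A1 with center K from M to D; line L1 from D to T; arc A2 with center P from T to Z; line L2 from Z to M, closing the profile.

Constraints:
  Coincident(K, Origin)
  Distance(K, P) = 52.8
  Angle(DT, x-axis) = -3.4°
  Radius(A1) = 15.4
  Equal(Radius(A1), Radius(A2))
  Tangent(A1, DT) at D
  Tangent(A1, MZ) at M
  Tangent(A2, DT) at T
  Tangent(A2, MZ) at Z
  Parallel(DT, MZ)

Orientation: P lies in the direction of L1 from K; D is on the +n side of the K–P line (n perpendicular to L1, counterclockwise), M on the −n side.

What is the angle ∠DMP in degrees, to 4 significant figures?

73.74°

The slot axis is L1's direction at -3.4°, so u = (cos -3.4°, sin -3.4°) = (0.9982, -0.05931) and n = (−sin -3.4°, cos -3.4°) = (0.05931, 0.9982). K is at the origin and P lies 52.8 along u from K, so P = 52.8·u = (52.71, -3.131). Tangency of A1 to both parallel lines with radius 15.4 puts D and M at K ± 15.4·n: D = (0.9133, 15.37), M = (-0.9133, -15.37). Then cos ∠DMP = MD·MP / (|MD||MP|), giving 73.74°.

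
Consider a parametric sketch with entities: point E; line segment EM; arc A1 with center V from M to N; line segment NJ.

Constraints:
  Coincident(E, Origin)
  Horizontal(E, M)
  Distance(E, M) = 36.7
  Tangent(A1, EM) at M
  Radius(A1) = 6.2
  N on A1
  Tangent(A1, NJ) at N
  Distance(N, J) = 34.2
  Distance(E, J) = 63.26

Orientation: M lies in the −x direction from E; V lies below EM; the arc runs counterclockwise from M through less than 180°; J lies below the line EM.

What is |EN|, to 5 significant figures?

43.006

E is at the origin; EM is horizontal with |EM| = 36.7 and M on the −x side, so M = (-36.700, 0.0000). Since A1 is tangent to EM there, VM ⟂ EM, so V = M + (0, -6.2) = (-36.700, -6.2000). Since VN ⟂ NJ (tangency), |VJ| = √(6.2² + 34.2²) = 34.757 regardless of where N sits on A1. So J lies on both circle(E, 63.26) and circle(V, 34.757); the below-EM intersection is J = (-50.499, -38.101). N is the foot of the tangent from J: N = (-42.738, -4.7931).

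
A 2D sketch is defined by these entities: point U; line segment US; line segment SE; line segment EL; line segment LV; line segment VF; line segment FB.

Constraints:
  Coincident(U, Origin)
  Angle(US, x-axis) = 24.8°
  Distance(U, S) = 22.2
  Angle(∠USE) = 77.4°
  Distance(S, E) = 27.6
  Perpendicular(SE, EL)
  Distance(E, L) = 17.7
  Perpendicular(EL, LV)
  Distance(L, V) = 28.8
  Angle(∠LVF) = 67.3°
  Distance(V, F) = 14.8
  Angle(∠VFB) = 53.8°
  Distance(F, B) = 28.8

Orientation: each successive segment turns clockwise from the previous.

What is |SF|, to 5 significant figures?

6.0602

U is at the origin; US runs at 24.8° with length 22.2, so S = (20.153, 9.3118). ∠USE = 77.4° gives SE at -77.800° from the x-axis; with |SE| = 27.6, E = (25.985, -17.665). SE is perpendicular to EL, so EL runs at -167.80°; with |EL| = 17.7, L = (8.6850, -21.405). The perpendicularity gives LV at right angles to EL, so LV runs at 102.20°; with |LV| = 28.8, V = (2.5988, 6.7443). ∠LVF = 67.3° gives VF at -10.500° from the x-axis; with |VF| = 14.8, F = (17.151, 4.0472). Then |SF| = |F − S| = 6.0602.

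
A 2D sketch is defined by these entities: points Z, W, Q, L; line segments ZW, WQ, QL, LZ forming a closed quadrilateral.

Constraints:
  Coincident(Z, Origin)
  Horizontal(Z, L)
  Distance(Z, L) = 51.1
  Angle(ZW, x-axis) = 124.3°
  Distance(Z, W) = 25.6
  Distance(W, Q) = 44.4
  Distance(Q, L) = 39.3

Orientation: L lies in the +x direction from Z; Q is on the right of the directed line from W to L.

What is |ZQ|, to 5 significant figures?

19.077

Z is at the origin; Z and L share the same y with |ZL| = 51.1 and L in +x, so L = (51.1, 0). ZW runs at 124.3° with |ZW| = 25.6, so W = (-14.426, 21.148). Q is determined by |WQ| = 44.4 and |QL| = 39.3 together: it lies at the intersection of circle(W, 44.4) and circle(L, 39.3). With |WL| = 68.854, the foot of the radical line on WL is 37.527 from W and the perpendicular offset is √(44.4² − 37.527²) = 23.729. Taking the right-of-WL solution: Q = (13.999, -12.960).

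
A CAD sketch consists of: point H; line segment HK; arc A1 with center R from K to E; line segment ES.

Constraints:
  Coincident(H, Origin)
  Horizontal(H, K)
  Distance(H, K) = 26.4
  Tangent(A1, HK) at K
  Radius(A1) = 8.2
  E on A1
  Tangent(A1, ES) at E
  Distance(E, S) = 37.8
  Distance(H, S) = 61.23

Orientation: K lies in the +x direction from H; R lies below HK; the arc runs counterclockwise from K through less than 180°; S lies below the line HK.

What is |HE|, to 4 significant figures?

24.09

Checks: |RE| = 8.200 ✓; ∠(RE, ES) = 90.00° ✓; |ES| = 37.80 ✓; |HS| = 61.23 ✓.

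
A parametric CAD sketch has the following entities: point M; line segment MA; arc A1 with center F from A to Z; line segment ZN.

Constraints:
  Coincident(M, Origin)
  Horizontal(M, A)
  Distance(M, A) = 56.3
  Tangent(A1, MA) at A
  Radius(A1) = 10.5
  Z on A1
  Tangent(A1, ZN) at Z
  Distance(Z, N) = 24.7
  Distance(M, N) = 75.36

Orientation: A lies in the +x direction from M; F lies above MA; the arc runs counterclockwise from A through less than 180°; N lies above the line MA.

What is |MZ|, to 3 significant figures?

67.6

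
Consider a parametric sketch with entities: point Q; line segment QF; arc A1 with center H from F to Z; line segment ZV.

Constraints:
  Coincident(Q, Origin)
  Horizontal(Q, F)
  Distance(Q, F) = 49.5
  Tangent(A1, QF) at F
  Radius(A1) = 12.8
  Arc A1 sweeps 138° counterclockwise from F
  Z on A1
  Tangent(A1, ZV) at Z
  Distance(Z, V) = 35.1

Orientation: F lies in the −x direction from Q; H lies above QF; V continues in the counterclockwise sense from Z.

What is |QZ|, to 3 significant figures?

46.6

Q is at the origin; Q and F share the same y with |QF| = 49.5 and F on the −x side, so F = (-49.5, 0.00). Since A1 is tangent to QF there, HF ⟂ QF, so H = F + (0, 12.8) = (-49.5, 12.8). On A1, F sits at bearing -90° from H; a 138° counterclockwise sweep puts Z at bearing 48°, so Z = H + 12.8·(cos 48°, sin 48°) = (-40.9, 22.3). Then |QZ| = |Z − Q| = 46.6.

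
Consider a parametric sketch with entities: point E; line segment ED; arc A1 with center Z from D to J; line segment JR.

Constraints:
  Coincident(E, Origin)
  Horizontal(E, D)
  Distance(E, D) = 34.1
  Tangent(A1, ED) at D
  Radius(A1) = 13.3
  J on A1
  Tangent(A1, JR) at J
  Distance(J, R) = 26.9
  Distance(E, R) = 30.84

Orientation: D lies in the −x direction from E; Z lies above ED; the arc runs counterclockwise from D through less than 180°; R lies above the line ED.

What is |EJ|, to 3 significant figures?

23.6

Checks: |ZD| = 13.30 ✓; |ZJ| = 13.30 ✓; ∠(ZJ, JR) = 90.00° ✓; |JR| = 26.90 ✓; |ER| = 30.84 ✓.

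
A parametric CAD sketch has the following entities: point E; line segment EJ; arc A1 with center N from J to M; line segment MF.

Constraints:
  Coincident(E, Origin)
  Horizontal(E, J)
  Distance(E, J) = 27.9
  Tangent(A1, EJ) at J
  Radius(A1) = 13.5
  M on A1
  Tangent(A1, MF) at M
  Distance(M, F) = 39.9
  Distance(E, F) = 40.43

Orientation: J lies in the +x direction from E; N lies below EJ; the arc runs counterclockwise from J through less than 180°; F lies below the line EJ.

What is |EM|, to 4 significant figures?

17.64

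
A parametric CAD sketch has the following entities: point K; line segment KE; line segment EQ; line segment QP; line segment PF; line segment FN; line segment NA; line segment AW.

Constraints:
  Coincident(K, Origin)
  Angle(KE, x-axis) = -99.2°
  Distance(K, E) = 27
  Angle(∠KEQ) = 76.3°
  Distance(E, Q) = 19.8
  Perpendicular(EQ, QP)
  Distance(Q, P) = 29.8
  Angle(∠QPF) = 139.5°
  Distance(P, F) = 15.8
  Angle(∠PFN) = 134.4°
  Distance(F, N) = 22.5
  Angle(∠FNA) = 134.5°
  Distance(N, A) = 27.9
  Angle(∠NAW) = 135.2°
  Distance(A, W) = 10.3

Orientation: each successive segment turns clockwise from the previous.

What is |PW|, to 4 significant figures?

56.33

K is at the origin; KE runs at -99.2° with length 27.0, so E = (-4.317, -26.65). ∠KEQ = 76.3° gives EQ at 157.1° from the x-axis; with |EQ| = 19.8, Q = (-22.56, -18.95). EQ ⟂ QP, so QP runs at 67.10°; with |QP| = 29.8, P = (-10.96, 8.503). ∠QPF = 139.5° gives PF at 26.60° from the x-axis; with |PF| = 15.8, F = (3.167, 15.58). ∠PFN = 134.4° gives FN at -19.00° from the x-axis; with |FN| = 22.5, N = (24.44, 8.253). ∠FNA = 134.5° gives NA at -64.50° from the x-axis; with |NA| = 27.9, A = (36.45, -16.93). ∠NAW = 135.2° gives AW at -109.3° from the x-axis; with |AW| = 10.3, W = (33.05, -26.65). Then |PW| = |W − P| = 56.33.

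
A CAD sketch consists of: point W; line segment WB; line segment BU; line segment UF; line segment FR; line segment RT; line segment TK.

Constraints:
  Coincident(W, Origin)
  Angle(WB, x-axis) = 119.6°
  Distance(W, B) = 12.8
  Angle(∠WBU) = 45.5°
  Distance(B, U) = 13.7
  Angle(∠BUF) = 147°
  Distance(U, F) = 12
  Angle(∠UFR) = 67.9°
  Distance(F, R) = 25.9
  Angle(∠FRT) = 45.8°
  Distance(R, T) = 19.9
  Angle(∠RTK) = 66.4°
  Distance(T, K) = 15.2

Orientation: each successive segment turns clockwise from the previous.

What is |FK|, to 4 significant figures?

6.286

W is at the origin; WB runs at 119.6° with length 12.8, so B = (-6.322, 11.13). ∠WBU = 45.5° gives BU at -14.90° from the x-axis; with |BU| = 13.7, U = (6.917, 7.607). ∠BUF = 147.0° gives UF at -47.90° from the x-axis; with |UF| = 12.0, F = (14.96, -1.297). ∠UFR = 67.9° gives FR at -160.0° from the x-axis; with |FR| = 25.9, R = (-9.376, -10.16). ∠FRT = 45.8° gives RT at 65.80° from the x-axis; with |RT| = 19.9, T = (-1.219, 7.996). ∠RTK = 66.4° gives TK at -47.80° from the x-axis; with |TK| = 15.2, K = (8.992, -3.264). Then |FK| = |K − F| = 6.286.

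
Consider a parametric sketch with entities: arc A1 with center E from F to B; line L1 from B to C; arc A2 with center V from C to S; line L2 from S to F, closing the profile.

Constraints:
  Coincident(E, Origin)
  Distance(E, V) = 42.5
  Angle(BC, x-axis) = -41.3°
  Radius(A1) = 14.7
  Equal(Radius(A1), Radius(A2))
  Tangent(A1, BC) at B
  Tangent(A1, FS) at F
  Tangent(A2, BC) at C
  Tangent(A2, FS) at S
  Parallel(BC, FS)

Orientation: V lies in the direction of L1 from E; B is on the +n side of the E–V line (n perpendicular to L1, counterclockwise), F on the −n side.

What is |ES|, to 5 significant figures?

44.970

The slot axis is L1's direction at -41.3°, so u = (cos -41.3°, sin -41.3°) = (0.75126, -0.66000) and n = (−sin -41.3°, cos -41.3°) = (0.66000, 0.75126). E is at the origin and V lies 42.5 along u from E, so V = 42.5·u = (31.929, -28.050). Tangency of A1 to both parallel lines with radius 14.7 puts B and F at E ± 14.7·n: B = (9.7020, 11.044), F = (-9.7020, -11.044). Equal radii place C and S the same way about V: C = V + 14.7·n = (41.631, -17.006), S = V − 14.7·n = (22.227, -39.094). Then |ES| = |S − E| = 44.970.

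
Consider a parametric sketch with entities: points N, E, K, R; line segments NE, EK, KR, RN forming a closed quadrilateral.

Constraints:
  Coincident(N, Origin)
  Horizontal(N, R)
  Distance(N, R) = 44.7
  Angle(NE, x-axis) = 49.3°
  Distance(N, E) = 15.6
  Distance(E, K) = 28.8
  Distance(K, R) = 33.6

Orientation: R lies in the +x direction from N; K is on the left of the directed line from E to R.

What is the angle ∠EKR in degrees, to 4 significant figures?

71.12°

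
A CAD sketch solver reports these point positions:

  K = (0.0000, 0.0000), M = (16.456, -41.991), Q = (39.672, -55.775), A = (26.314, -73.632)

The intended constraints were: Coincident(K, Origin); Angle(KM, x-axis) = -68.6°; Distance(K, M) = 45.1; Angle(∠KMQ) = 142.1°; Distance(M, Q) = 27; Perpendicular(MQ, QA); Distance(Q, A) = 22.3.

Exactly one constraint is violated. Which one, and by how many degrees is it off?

Perpendicular(MQ, QA) — off by 6.10°.

K = (0.00, 0.00) ✓; KM at -68.60° ✓; |KM| = 45.10 ✓; ∠KMQ = 142.1° ✓; |MQ| = 27.00 ✓; ∠(MQ, QA) = 96.10° ✗; |QA| = 22.30 ✓.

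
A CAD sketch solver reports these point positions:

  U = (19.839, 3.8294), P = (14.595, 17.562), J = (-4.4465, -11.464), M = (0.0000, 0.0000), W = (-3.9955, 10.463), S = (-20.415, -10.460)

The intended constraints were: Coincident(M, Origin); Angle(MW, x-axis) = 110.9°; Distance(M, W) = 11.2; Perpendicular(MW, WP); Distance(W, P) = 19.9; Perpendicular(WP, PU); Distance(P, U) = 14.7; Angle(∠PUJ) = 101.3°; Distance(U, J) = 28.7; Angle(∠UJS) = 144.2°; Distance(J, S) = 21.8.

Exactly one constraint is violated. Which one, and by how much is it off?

Distance(J, S) = 21.8 — off by 5.80.

M = (0.00, 0.00) ✓; MW at 110.9° ✓; |MW| = 11.20 ✓; ∠(MW, WP) = 90.00° ✓; |WP| = 19.90 ✓; ∠(WP, PU) = 90.00° ✓; |PU| = 14.70 ✓; ∠PUJ = 101.3° ✓; |UJ| = 28.70 ✓; ∠UJS = 144.2° ✓; |JS| = 16.00 ✗.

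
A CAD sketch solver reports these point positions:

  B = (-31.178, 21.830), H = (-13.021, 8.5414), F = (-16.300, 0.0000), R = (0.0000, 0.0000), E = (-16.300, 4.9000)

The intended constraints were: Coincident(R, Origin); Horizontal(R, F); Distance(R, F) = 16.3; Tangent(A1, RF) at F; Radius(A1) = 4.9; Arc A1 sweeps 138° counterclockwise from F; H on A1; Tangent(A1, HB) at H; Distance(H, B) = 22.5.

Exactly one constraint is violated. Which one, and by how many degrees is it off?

Tangent(A1, HB) at H — off by 5.80°.

R = (0.00, 0.00) ✓; R.y = 0.00, F.y = 0.00 ✓; |RF| = 16.30 ✓; ∠(EF, FR) = 90.00° ✓; |EF| = 4.900 ✓; bearing(E→H) − bearing(E→F) = 138.0° ✓; |EH| = 4.900 ✓; ∠(EH, HB) = 84.20° ✗; |HB| = 22.50 ✓.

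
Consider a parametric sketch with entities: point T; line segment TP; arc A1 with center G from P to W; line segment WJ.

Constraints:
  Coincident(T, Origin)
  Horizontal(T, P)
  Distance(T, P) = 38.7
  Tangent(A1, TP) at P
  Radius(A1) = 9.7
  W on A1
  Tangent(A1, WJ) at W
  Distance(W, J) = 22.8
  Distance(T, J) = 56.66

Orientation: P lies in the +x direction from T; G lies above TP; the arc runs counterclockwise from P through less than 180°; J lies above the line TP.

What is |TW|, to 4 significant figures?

49.53

Checks: |GW| = 9.700 ✓; ∠(GW, WJ) = 90.00° ✓; |WJ| = 22.80 ✓; |TJ| = 56.66 ✓.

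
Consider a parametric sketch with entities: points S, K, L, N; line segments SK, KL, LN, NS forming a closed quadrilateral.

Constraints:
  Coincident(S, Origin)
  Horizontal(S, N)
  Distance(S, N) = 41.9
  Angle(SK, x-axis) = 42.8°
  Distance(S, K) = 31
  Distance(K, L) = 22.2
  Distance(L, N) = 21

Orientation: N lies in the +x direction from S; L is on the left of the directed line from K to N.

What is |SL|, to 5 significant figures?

49.514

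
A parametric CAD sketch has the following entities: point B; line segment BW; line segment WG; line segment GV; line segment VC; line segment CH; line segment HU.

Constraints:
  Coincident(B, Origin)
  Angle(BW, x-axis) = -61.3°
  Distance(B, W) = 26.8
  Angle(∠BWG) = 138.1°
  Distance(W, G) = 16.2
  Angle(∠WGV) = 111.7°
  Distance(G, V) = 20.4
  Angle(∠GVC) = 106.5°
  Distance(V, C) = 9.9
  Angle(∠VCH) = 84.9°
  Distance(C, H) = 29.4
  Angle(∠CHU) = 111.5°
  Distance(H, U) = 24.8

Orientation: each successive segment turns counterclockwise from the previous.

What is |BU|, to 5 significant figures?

50.890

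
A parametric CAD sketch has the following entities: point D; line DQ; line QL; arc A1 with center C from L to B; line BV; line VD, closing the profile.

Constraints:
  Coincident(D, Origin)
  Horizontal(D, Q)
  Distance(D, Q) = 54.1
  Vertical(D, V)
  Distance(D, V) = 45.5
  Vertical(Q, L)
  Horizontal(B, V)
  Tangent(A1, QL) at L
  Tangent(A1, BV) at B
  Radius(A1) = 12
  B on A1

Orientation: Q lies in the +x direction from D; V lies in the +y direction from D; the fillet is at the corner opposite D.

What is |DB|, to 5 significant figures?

61.989

The virtual corner opposite D is at (54.100, 45.500). Tangency of A1 to QL means the radius CL is perpendicular to QL and since A1 is tangent to BV there, CB ⟂ BV, with radius 12.0, so the center C sits 12.0 in from both sides at C = (42.100, 33.500). That places the tangent points at L = (54.100, 33.500) on QL and B = (42.100, 45.500) on BV. Then |DB| = |B − D| = 61.989.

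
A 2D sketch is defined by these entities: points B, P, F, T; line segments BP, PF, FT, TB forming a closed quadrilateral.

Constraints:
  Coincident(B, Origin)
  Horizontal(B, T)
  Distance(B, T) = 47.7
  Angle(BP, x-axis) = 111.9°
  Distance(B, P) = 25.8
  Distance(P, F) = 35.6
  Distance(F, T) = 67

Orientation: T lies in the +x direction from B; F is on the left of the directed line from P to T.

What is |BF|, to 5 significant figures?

55.157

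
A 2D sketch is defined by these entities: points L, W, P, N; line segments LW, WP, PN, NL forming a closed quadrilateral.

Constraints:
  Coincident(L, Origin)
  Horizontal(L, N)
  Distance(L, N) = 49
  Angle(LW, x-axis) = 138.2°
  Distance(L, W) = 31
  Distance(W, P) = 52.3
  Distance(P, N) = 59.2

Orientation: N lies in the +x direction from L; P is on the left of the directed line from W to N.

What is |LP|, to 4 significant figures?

54.75

L is at the origin; LN is horizontal with |LN| = 49.0 and N in +x, so N = (49.0, 0). LW runs at 138.2° with |LW| = 31.0, so W = (-23.11, 20.66). P is determined by |WP| = 52.3 and |PN| = 59.2 together: it lies at the intersection of circle(W, 52.3) and circle(N, 59.2). With |WN| = 75.01, the foot of the radical line on WN is 32.38 from W and the perpendicular offset is √(52.3² − 32.38²) = 41.07. Taking the left-of-WN solution: P = (19.33, 51.23).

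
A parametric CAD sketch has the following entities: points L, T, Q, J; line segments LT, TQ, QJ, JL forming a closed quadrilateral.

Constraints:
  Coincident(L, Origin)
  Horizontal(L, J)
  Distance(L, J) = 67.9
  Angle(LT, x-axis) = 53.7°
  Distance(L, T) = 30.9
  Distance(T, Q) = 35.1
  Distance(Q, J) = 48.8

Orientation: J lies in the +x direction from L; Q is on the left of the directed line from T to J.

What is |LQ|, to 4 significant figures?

64.99

Checks: |TQ| = 35.10 ✓; |QJ| = 48.80 ✓.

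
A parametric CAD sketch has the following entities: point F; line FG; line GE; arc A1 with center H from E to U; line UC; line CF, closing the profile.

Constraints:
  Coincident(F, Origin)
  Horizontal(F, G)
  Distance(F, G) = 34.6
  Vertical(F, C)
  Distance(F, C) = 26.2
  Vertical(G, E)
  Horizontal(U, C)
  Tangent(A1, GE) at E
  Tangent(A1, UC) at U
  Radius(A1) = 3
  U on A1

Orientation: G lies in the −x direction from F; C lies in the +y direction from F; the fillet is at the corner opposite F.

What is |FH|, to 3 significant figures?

39.2

F is at the origin; F and G share the same y with |FG| = 34.6 and G on the −x side, so G = (-34.6, 0.00). FC is vertical with |FC| = 26.2 and C on the +y side, so C = (0.00, 26.2). The virtual corner opposite F is at (-34.6, 26.2). A1 meets GE tangentially, so HE is at right angles to GE and the tangent condition forces HU to be normal to UC, with radius 3.0, so the center H sits 3.0 in from both sides at H = (-31.6, 23.2). Then |FH| = |H − F| = 39.2.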